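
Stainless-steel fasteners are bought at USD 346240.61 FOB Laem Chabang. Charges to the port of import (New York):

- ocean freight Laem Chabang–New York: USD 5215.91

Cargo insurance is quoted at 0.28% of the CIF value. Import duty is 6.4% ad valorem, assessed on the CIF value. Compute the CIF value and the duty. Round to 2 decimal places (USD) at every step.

Let C be the CIF value. C = FOB price + freight + 0.28% × C
C − 0.28% × C = 346240.61 + 5215.91
0.9972 × C = 351456.52
C = 351456.52 / 0.9972 = 352443.36
Insurance premium = 0.28% × 352443.36 = 986.84
Import duty = 352443.36 × 6.4% = 22556.38

CIF value: USD 352443.36; import duty: USD 22556.38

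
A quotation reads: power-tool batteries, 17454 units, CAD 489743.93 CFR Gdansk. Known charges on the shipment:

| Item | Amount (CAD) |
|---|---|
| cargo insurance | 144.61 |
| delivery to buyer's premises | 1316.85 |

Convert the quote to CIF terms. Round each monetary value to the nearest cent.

CIF price: CAD 489888.54

Not relevant to the conversion: delivery — on the buyer under both terms; not part of either seller's price.
From CFR to CIF, the seller additionally bears: insurance.
CIF price = 489743.93 + 144.61 = 489888.54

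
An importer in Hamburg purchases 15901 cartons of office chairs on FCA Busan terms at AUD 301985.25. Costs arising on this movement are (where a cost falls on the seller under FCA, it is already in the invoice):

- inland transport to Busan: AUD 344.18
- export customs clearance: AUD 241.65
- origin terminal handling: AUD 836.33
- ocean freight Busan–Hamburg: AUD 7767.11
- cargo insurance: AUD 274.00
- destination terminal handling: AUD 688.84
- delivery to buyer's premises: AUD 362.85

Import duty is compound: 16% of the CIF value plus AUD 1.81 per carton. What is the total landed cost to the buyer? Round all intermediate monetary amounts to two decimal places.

Total landed cost: AUD 390433.22

FCA: the seller delivers export-cleared goods to the carrier; the buyer bears costs from that point.
Already in the invoice (seller's account under FCA): inland to port, export clearance — exclude.
CIF value = FCA price + origin terminal + freight + insurance = 301985.25 + 836.33 + 7767.11 + 274.00 = 310862.69
Ad valorem component: 310862.69 × 16% = 49738.03
Specific component: 15901 × 1.81 = 28780.81
Import duty = 49738.03 + 28780.81 = 78518.84
Buyer bears: origin terminal 836.33 + freight 7767.11 + insurance 274.00 + destination terminal 688.84 + delivery 362.85 + duty 78518.84 = 88447.97
Landed cost = invoice 301985.25 + 88447.97 = 390433.22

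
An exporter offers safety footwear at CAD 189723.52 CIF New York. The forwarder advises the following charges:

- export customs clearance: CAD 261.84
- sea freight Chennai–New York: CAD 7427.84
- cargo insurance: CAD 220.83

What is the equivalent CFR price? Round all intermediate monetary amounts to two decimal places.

CFR price: CAD 189502.69

Not relevant to the conversion: export clearance, freight — on the seller under both CIF and CFR; already in the CIF price and stays in the CFR price.
From CIF to CFR, the seller no longer bears: insurance.
CFR price = 189723.52 − 220.83 = 189502.69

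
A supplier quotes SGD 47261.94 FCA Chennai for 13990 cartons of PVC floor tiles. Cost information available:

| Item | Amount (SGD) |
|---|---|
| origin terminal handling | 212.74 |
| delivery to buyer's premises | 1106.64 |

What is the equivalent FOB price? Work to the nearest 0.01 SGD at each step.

Not relevant to the conversion: delivery — on the buyer under both terms; not part of either seller's price.
From FCA to FOB, the seller additionally bears: origin terminal.
FOB price = 47261.94 + 212.74 = 47474.68

FOB price: SGD 47474.68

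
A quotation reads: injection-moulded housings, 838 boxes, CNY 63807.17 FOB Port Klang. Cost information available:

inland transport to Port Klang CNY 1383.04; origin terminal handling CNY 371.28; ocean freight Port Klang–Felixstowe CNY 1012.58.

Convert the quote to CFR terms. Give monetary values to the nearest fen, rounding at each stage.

CFR price: CNY 64819.75

Not relevant to the conversion: inland to port, origin terminal — on the seller under both FOB and CFR; already in the FOB price and stays in the CFR price.
From FOB to CFR, the seller additionally bears: freight.
CFR price = 63807.17 + 1012.58 = 64819.75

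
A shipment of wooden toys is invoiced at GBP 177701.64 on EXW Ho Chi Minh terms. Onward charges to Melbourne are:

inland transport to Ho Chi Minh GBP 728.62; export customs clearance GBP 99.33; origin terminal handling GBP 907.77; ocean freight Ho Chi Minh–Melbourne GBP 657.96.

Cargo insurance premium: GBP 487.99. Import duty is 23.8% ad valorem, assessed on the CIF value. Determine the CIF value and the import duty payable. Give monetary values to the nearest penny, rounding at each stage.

CIF value: GBP 180583.31; import duty: GBP 42978.83

CIF = EXW price + pre-shipment costs + freight + insurance
CIF = 177701.64 + 728.62 + 99.33 + 907.77 + 657.96 + 487.99 = 180583.31
Import duty = 180583.31 × 23.8% = 42978.83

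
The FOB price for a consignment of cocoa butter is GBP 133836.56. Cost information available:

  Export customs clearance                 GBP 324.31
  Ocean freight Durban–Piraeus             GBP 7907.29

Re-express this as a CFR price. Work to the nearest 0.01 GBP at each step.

Not relevant to the conversion: export clearance — on the seller under both FOB and CFR; already in the FOB price and stays in the CFR price.
From FOB to CFR, the seller additionally bears: freight.
CFR price = 133836.56 + 7907.29 = 141743.85

CFR price: GBP 141743.85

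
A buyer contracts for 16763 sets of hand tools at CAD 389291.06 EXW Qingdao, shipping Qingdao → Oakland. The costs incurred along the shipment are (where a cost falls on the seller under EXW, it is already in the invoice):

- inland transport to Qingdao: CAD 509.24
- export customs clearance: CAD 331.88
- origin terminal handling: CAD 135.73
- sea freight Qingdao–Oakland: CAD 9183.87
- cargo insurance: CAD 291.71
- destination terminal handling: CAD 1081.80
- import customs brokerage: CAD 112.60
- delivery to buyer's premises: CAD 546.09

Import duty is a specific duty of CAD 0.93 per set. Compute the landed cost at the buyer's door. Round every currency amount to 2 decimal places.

Total landed cost: CAD 417073.57

EXW: the seller makes goods available at their premises; the buyer bears all onward costs.
CIF value = EXW price + inland to port + export clearance + origin terminal + freight + insurance = 389291.06 + 509.24 + 331.88 + 135.73 + 9183.87 + 291.71 = 399743.49
Import duty = 16763 × 0.93 = 15589.59
Buyer bears: inland to port 509.24 + export clearance 331.88 + origin terminal 135.73 + freight 9183.87 + insurance 291.71 + destination terminal 1081.80 + brokerage 112.60 + delivery 546.09 + duty 15589.59 = 27782.51
Landed cost = invoice 389291.06 + 27782.51 = 417073.57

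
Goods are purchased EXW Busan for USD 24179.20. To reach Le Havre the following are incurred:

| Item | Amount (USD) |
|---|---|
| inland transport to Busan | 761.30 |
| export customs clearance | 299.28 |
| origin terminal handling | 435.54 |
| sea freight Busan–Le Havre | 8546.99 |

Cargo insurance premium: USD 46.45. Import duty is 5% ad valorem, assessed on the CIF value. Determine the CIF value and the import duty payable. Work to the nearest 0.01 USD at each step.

CIF value: USD 34268.76; import duty: USD 1713.44

CIF = EXW price + pre-shipment costs + freight + insurance
CIF = 24179.20 + 761.30 + 299.28 + 435.54 + 8546.99 + 46.45 = 34268.76
Import duty = 34268.76 × 5% = 1713.44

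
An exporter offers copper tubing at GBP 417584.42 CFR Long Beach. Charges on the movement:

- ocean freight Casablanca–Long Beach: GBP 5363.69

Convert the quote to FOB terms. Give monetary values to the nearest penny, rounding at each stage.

From CFR to FOB, the seller no longer bears: freight.
FOB price = 417584.42 − 5363.69 = 412220.73

FOB price: GBP 412220.73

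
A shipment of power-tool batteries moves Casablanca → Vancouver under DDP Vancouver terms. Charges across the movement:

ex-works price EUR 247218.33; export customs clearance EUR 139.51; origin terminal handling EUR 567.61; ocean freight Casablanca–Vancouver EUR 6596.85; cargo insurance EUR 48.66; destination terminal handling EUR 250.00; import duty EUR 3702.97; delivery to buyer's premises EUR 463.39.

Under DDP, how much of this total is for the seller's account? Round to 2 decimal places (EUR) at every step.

DDP: the seller bears all costs including import duty.
Seller's account: goods 247218.33 + export clearance 139.51 + origin terminal 567.61 + freight 6596.85 + insurance 48.66 + destination terminal 250.00 + duty 3702.97 + delivery 463.39 = 258987.32
Buyer's account: 0.00

Seller's account: EUR 258987.32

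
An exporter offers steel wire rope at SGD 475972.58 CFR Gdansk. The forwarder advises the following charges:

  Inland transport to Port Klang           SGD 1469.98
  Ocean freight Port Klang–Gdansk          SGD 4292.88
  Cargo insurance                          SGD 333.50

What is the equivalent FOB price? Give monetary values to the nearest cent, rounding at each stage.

Not relevant to the conversion: inland to port — on the seller under both CFR and FOB; already in the CFR price and stays in the FOB price. insurance — on the buyer under both terms; not part of either seller's price.
From CFR to FOB, the seller no longer bears: freight.
FOB price = 475972.58 − 4292.88 = 471679.70

FOB price: SGD 471679.70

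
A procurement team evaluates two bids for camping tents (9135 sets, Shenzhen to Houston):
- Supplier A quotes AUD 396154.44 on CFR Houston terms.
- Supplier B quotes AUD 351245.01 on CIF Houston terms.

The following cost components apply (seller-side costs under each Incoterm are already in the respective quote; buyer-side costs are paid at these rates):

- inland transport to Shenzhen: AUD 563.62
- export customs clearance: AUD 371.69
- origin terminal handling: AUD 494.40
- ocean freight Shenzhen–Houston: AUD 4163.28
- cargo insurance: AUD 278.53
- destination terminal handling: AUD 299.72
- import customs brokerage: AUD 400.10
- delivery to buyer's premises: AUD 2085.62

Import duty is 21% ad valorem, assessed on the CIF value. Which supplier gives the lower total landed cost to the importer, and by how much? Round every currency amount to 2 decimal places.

Supplier B is cheaper by AUD 54677.43

Supplier A (CFR):
CIF value = CFR price + insurance = 396154.44 + 278.53 = 396432.97
Import duty = 396432.97 × 21% = 83250.92
Buyer bears (A): 278.53 + 299.72 + 400.10 + 2085.62 = 3063.97
Landed cost (A) = invoice 396154.44 + 3063.97 + duty 83250.92 = 482469.33
Supplier B (CIF):
The CIF price already equals the CIF value: 351245.01
Import duty = 351245.01 × 21% = 73761.45
Buyer bears (B): 299.72 + 400.10 + 2085.62 = 2785.44
Landed cost (B) = invoice 351245.01 + 2785.44 + duty 73761.45 = 427791.90
Difference = |482469.33 − 427791.90| = 54677.43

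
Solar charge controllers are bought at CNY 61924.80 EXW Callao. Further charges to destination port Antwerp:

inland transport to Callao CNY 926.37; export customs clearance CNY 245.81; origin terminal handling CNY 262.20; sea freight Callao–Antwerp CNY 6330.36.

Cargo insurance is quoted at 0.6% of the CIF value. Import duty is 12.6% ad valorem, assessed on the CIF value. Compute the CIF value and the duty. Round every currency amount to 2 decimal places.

Let C be the CIF value. C = EXW price + pre-shipment costs + freight + 0.6% × C
C − 0.6% × C = 61924.80 + 926.37 + 245.81 + 262.20 + 6330.36
0.994 × C = 69689.54
C = 69689.54 / 0.994 = 70110.20
Insurance premium = 0.6% × 70110.20 = 420.66
Import duty = 70110.20 × 12.6% = 8833.89

CIF value: CNY 70110.20; import duty: CNY 8833.89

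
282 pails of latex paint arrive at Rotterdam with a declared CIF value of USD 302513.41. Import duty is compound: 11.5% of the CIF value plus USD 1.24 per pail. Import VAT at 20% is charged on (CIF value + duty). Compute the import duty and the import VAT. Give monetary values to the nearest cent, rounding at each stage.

Ad valorem component: 302513.41 × 11.5% = 34789.04
Specific component: 282 × 1.24 = 349.68
Import duty = 34789.04 + 349.68 = 35138.72
VAT base = CIF + duty = 302513.41 + 35138.72 = 337652.13
Import VAT = 337652.13 × 20% = 67530.43

Import duty: USD 35138.72; import VAT: USD 67530.43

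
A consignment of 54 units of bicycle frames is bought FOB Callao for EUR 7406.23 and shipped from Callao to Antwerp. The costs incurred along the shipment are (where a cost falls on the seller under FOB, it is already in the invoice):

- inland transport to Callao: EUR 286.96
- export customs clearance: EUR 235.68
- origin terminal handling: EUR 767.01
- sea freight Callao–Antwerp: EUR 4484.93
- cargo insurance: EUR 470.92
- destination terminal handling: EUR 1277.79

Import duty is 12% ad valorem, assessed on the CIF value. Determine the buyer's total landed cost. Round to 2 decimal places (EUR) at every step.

Total landed cost: EUR 15123.32

FOB: the seller bears costs until goods are on board at the origin port; the buyer bears freight, insurance and all costs thereafter.
Already in the invoice (seller's account under FOB): inland to port, export clearance, origin terminal — exclude.
CIF value = FOB price + freight + insurance = 7406.23 + 4484.93 + 470.92 = 12362.08
Import duty = 12362.08 × 12% = 1483.45
Buyer bears: freight 4484.93 + insurance 470.92 + destination terminal 1277.79 + duty 1483.45 = 7717.09
Landed cost = invoice 7406.23 + 7717.09 = 15123.32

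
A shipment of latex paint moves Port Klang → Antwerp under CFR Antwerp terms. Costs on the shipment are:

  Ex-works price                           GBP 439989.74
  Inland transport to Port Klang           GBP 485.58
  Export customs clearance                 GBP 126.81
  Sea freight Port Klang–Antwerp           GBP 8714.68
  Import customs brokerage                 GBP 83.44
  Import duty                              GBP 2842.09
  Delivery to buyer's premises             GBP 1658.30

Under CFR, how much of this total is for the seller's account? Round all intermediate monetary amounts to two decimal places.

CFR: the seller pays costs through ocean freight to the destination port, but not insurance.
Seller's account: goods 439989.74 + inland to port 485.58 + export clearance 126.81 + freight 8714.68 = 449316.81
Buyer's account: brokerage 83.44 + duty 2842.09 + delivery 1658.30 = 4583.83

Seller's account: GBP 449316.81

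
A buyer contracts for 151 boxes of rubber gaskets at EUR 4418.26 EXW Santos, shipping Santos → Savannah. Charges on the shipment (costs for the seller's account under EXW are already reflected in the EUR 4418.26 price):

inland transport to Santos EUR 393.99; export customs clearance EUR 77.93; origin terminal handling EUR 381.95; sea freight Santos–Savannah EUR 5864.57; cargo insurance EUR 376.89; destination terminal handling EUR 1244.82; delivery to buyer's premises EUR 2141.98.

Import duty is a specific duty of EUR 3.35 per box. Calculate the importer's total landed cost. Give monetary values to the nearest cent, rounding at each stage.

EXW: the seller makes goods available at their premises; the buyer bears all onward costs.
CIF value = EXW price + inland to port + export clearance + origin terminal + freight + insurance = 4418.26 + 393.99 + 77.93 + 381.95 + 5864.57 + 376.89 = 11513.59
Import duty = 151 × 3.35 = 505.85
Buyer bears: inland to port 393.99 + export clearance 77.93 + origin terminal 381.95 + freight 5864.57 + insurance 376.89 + destination terminal 1244.82 + delivery 2141.98 + duty 505.85 = 10987.98
Landed cost = invoice 4418.26 + 10987.98 = 15406.24

Total landed cost: EUR 15406.24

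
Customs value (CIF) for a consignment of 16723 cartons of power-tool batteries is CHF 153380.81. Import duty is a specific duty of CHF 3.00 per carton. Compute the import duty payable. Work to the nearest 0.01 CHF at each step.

Import duty: CHF 50169.00

Import duty = 16723 × 3.00 = 50169.00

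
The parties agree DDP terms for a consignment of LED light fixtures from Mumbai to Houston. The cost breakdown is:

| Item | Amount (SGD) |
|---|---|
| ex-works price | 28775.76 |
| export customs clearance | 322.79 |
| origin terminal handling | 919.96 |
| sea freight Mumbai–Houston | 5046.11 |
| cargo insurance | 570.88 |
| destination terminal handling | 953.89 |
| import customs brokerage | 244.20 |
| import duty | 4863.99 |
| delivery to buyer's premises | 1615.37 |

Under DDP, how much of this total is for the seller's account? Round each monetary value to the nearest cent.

DDP: the seller bears all costs including import duty.
Seller's account: goods 28775.76 + export clearance 322.79 + origin terminal 919.96 + freight 5046.11 + insurance 570.88 + destination terminal 953.89 + brokerage 244.20 + duty 4863.99 + delivery 1615.37 = 43312.95
Buyer's account: 0.00

Seller's account: SGD 43312.95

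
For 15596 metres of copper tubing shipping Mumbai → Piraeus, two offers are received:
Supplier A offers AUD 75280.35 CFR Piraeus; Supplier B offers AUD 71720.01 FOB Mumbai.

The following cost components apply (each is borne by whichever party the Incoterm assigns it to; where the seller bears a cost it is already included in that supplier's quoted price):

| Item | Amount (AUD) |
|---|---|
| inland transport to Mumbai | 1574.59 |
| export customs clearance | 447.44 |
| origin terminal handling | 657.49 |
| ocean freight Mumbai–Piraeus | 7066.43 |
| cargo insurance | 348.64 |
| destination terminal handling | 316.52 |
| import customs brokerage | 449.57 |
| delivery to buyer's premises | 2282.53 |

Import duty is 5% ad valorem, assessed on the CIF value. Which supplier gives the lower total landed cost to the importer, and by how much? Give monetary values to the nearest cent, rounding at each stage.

Supplier A is cheaper by AUD 3681.39

Supplier A (CFR):
CIF value = CFR price + insurance = 75280.35 + 348.64 = 75628.99
Import duty = 75628.99 × 5% = 3781.45
Buyer bears (A): 348.64 + 316.52 + 449.57 + 2282.53 = 3397.26
Landed cost (A) = invoice 75280.35 + 3397.26 + duty 3781.45 = 82459.06
Supplier B (FOB):
CIF value = FOB price + freight + insurance = 71720.01 + 7066.43 + 348.64 = 79135.08
Import duty = 79135.08 × 5% = 3956.75
Buyer bears (B): 7066.43 + 348.64 + 316.52 + 449.57 + 2282.53 = 10463.69
Landed cost (B) = invoice 71720.01 + 10463.69 + duty 3956.75 = 86140.45
Difference = |82459.06 − 86140.45| = 3681.39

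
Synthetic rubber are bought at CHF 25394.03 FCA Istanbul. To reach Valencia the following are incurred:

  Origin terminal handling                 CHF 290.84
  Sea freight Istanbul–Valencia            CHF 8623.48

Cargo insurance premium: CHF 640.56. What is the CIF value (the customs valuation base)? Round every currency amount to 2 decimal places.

CIF value: CHF 34948.91

CIF = FCA price + pre-shipment costs + freight + insurance
CIF = 25394.03 + 290.84 + 8623.48 + 640.56 = 34948.91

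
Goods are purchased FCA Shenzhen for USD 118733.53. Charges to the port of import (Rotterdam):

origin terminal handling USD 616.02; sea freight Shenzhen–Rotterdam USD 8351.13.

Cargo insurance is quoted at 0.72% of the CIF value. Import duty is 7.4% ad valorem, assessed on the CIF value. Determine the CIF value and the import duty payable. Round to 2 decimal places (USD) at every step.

Let C be the CIF value. C = FCA price + pre-shipment costs + freight + 0.72% × C
C − 0.72% × C = 118733.53 + 616.02 + 8351.13
0.9928 × C = 127700.68
C = 127700.68 / 0.9928 = 128626.79
Insurance premium = 0.72% × 128626.79 = 926.11
Import duty = 128626.79 × 7.4% = 9518.38

CIF value: USD 128626.79; import duty: USD 9518.38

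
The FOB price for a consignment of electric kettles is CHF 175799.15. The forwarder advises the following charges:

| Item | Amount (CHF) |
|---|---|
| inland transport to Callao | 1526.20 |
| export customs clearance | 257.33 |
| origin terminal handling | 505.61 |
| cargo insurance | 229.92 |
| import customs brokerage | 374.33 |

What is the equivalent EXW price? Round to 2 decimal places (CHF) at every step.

Not relevant to the conversion: insurance, brokerage — on the buyer under both terms; not part of either seller's price.
From FOB to EXW, the seller no longer bears: inland to port, export clearance, origin terminal.
EXW price = 175799.15 − 1526.20 − 257.33 − 505.61 = 173510.01

EXW price: CHF 173510.01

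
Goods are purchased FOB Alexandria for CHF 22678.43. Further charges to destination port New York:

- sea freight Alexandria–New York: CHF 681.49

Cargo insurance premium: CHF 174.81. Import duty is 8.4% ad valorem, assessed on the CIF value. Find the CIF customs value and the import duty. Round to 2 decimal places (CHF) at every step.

CIF = FOB price + freight + insurance
CIF = 22678.43 + 681.49 + 174.81 = 23534.73
Import duty = 23534.73 × 8.4% = 1976.92

CIF value: CHF 23534.73; import duty: CHF 1976.92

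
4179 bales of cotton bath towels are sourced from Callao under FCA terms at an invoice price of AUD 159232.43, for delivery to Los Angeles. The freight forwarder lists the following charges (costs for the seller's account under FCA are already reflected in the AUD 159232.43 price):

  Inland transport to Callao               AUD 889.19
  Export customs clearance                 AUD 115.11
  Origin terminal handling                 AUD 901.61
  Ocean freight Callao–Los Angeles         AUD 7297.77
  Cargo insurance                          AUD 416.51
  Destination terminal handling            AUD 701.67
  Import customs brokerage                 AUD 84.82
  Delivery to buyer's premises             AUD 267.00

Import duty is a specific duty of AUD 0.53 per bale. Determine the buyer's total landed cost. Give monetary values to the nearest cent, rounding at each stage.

Total landed cost: AUD 171116.68

FCA: the seller delivers export-cleared goods to the carrier; the buyer bears costs from that point.
Already in the invoice (seller's account under FCA): inland to port, export clearance — exclude.
CIF value = FCA price + origin terminal + freight + insurance = 159232.43 + 901.61 + 7297.77 + 416.51 = 167848.32
Import duty = 4179 × 0.53 = 2214.87
Buyer bears: origin terminal 901.61 + freight 7297.77 + insurance 416.51 + destination terminal 701.67 + brokerage 84.82 + delivery 267.00 + duty 2214.87 = 11884.25
Landed cost = invoice 159232.43 + 11884.25 = 171116.68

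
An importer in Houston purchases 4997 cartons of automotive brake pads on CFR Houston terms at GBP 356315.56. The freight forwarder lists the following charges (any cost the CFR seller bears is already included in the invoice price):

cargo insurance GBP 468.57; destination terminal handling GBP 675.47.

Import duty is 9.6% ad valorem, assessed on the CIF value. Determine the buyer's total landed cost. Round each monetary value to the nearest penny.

Total landed cost: GBP 391710.88

CFR: the seller pays costs through ocean freight to the destination port, but not insurance.
CIF value = CFR price + insurance = 356315.56 + 468.57 = 356784.13
Import duty = 356784.13 × 9.6% = 34251.28
Buyer bears: insurance 468.57 + destination terminal 675.47 + duty 34251.28 = 35395.32
Landed cost = invoice 356315.56 + 35395.32 = 391710.88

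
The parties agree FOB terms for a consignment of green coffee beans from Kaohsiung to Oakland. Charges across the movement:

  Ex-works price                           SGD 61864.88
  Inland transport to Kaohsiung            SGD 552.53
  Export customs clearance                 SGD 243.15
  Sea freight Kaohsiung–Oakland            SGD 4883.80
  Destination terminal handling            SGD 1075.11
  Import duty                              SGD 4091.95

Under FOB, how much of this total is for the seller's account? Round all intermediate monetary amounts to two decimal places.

FOB: the seller bears costs until goods are on board at the origin port; the buyer bears freight, insurance and all costs thereafter.
Seller's account: goods 61864.88 + inland to port 552.53 + export clearance 243.15 = 62660.56
Buyer's account: freight 4883.80 + destination terminal 1075.11 + duty 4091.95 = 10050.86

Seller's account: SGD 62660.56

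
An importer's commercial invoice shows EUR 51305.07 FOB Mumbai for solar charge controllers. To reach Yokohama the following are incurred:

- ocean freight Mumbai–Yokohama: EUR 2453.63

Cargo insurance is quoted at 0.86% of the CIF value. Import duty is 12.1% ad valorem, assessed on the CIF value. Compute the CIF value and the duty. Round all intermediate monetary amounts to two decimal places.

Let C be the CIF value. C = FOB price + freight + 0.86% × C
C − 0.86% × C = 51305.07 + 2453.63
0.9914 × C = 53758.70
C = 53758.70 / 0.9914 = 54225.04
Insurance premium = 0.86% × 54225.04 = 466.34
Import duty = 54225.04 × 12.1% = 6561.23

CIF value: EUR 54225.04; import duty: EUR 6561.23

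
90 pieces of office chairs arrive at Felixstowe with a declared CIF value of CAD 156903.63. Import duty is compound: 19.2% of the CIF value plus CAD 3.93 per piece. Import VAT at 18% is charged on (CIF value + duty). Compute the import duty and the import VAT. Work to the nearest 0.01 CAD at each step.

Ad valorem component: 156903.63 × 19.2% = 30125.50
Specific component: 90 × 3.93 = 353.70
Import duty = 30125.50 + 353.70 = 30479.20
VAT base = CIF + duty = 156903.63 + 30479.20 = 187382.83
Import VAT = 187382.83 × 18% = 33728.91

Import duty: CAD 30479.20; import VAT: CAD 33728.91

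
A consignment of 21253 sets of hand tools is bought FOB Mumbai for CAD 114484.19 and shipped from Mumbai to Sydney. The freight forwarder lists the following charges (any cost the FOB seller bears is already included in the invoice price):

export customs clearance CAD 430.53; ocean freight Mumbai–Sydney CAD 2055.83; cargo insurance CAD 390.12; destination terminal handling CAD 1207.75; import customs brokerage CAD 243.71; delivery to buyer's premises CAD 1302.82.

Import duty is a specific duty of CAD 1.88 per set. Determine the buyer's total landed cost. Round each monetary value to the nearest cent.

FOB: the seller bears costs until goods are on board at the origin port; the buyer bears freight, insurance and all costs thereafter.
Already in the invoice (seller's account under FOB): export clearance — exclude.
CIF value = FOB price + freight + insurance = 114484.19 + 2055.83 + 390.12 = 116930.14
Import duty = 21253 × 1.88 = 39955.64
Buyer bears: freight 2055.83 + insurance 390.12 + destination terminal 1207.75 + brokerage 243.71 + delivery 1302.82 + duty 39955.64 = 45155.87
Landed cost = invoice 114484.19 + 45155.87 = 159640.06

Total landed cost: CAD 159640.06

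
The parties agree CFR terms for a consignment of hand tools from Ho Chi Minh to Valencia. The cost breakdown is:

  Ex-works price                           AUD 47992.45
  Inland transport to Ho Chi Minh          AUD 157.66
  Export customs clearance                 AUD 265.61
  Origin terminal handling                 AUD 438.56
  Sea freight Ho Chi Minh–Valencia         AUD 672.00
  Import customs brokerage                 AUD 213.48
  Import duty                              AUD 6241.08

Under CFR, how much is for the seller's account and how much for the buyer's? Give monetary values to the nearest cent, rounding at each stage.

CFR: the seller pays costs through ocean freight to the destination port, but not insurance.
Seller's account: goods 47992.45 + inland to port 157.66 + export clearance 265.61 + origin terminal 438.56 + freight 672.00 = 49526.28
Buyer's account: brokerage 213.48 + duty 6241.08 = 6454.56

Seller: AUD 49526.28; buyer: AUD 6454.56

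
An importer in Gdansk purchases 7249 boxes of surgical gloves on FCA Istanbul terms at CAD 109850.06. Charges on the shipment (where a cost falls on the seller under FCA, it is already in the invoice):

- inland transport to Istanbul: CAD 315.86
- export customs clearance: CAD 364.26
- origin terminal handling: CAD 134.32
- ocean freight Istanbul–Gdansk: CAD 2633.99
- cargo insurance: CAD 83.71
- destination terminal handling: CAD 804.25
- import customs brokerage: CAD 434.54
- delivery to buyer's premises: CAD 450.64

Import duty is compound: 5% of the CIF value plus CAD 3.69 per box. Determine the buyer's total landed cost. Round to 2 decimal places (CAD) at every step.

FCA: the seller delivers export-cleared goods to the carrier; the buyer bears costs from that point.
Already in the invoice (seller's account under FCA): inland to port, export clearance — exclude.
CIF value = FCA price + origin terminal + freight + insurance = 109850.06 + 134.32 + 2633.99 + 83.71 = 112702.08
Ad valorem component: 112702.08 × 5% = 5635.10
Specific component: 7249 × 3.69 = 26748.81
Import duty = 5635.10 + 26748.81 = 32383.91
Buyer bears: origin terminal 134.32 + freight 2633.99 + insurance 83.71 + destination terminal 804.25 + brokerage 434.54 + delivery 450.64 + duty 32383.91 = 36925.36
Landed cost = invoice 109850.06 + 36925.36 = 146775.42

Total landed cost: CAD 146775.42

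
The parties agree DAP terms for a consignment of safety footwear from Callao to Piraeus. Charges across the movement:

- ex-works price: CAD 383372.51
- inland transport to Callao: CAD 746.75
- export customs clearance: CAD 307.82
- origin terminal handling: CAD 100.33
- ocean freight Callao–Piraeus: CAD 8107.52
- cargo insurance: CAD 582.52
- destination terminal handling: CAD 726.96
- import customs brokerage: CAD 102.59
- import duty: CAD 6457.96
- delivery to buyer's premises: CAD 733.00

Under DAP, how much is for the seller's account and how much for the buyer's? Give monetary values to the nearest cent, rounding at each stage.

Seller: CAD 394677.41; buyer: CAD 6560.55

DAP: the seller bears all costs to the named destination except import duty and clearance.
Seller's account: goods 383372.51 + inland to port 746.75 + export clearance 307.82 + origin terminal 100.33 + freight 8107.52 + insurance 582.52 + destination terminal 726.96 + delivery 733.00 = 394677.41
Buyer's account: brokerage 102.59 + duty 6457.96 = 6560.55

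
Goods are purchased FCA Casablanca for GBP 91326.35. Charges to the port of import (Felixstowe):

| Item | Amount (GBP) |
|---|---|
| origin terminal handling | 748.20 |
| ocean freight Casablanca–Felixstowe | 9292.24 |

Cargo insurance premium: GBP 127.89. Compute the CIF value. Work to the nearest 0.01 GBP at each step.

CIF = FCA price + pre-shipment costs + freight + insurance
CIF = 91326.35 + 748.20 + 9292.24 + 127.89 = 101494.68

CIF value: GBP 101494.68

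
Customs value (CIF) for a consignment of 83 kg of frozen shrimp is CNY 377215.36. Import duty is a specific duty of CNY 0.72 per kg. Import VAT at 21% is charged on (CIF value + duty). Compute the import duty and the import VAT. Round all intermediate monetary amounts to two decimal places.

Import duty: CNY 59.76; import VAT: CNY 79227.78

Import duty = 83 × 0.72 = 59.76
VAT base = CIF + duty = 377215.36 + 59.76 = 377275.12
Import VAT = 377275.12 × 21% = 79227.78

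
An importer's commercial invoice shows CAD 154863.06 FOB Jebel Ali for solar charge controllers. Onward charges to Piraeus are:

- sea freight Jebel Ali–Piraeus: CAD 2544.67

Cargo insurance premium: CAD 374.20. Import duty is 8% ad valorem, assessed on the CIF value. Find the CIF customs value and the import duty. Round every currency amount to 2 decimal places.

CIF = FOB price + freight + insurance
CIF = 154863.06 + 2544.67 + 374.20 = 157781.93
Import duty = 157781.93 × 8% = 12622.55

CIF value: CAD 157781.93; import duty: CAD 12622.55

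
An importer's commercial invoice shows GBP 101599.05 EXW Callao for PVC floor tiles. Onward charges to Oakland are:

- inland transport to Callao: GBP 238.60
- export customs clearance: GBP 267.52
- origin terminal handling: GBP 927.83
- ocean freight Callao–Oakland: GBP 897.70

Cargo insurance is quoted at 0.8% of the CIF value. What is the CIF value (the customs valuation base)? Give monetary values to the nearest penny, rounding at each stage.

CIF value: GBP 104768.85

Let C be the CIF value. C = EXW price + pre-shipment costs + freight + 0.8% × C
C − 0.8% × C = 101599.05 + 238.60 + 267.52 + 927.83 + 897.70
0.992 × C = 103930.70
C = 103930.70 / 0.992 = 104768.85
Insurance premium = 0.8% × 104768.85 = 838.15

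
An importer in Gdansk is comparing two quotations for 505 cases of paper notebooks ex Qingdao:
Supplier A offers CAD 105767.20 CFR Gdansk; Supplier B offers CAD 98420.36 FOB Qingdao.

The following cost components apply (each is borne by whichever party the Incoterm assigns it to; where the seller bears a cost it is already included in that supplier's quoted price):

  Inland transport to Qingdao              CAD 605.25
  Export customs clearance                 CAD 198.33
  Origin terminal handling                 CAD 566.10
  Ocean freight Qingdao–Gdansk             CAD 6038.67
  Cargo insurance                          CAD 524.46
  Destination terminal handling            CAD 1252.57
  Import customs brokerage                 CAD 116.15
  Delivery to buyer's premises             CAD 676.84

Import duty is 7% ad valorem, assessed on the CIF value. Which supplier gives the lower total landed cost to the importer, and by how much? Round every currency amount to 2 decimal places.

Supplier A (CFR):
CIF value = CFR price + insurance = 105767.20 + 524.46 = 106291.66
Import duty = 106291.66 × 7% = 7440.42
Buyer bears (A): 524.46 + 1252.57 + 116.15 + 676.84 = 2570.02
Landed cost (A) = invoice 105767.20 + 2570.02 + duty 7440.42 = 115777.64
Supplier B (FOB):
CIF value = FOB price + freight + insurance = 98420.36 + 6038.67 + 524.46 = 104983.49
Import duty = 104983.49 × 7% = 7348.84
Buyer bears (B): 6038.67 + 524.46 + 1252.57 + 116.15 + 676.84 = 8608.69
Landed cost (B) = invoice 98420.36 + 8608.69 + duty 7348.84 = 114377.89
Difference = |115777.64 − 114377.89| = 1399.75

Supplier B is cheaper by CAD 1399.75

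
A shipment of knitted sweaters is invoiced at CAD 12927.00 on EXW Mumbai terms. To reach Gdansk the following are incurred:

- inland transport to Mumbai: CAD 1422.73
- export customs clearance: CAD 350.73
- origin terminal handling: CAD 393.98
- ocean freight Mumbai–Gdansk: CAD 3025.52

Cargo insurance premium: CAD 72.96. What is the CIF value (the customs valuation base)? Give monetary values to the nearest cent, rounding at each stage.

CIF value: CAD 18192.92

CIF = EXW price + pre-shipment costs + freight + insurance
CIF = 12927.00 + 1422.73 + 350.73 + 393.98 + 3025.52 + 72.96 = 18192.92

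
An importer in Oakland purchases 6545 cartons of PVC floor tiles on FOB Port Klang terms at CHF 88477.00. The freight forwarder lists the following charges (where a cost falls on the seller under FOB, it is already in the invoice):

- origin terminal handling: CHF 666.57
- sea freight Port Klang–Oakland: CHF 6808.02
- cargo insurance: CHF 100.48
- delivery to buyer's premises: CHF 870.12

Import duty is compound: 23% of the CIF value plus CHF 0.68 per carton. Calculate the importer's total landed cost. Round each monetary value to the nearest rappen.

FOB: the seller bears costs until goods are on board at the origin port; the buyer bears freight, insurance and all costs thereafter.
Already in the invoice (seller's account under FOB): origin terminal — exclude.
CIF value = FOB price + freight + insurance = 88477.00 + 6808.02 + 100.48 = 95385.50
Ad valorem component: 95385.50 × 23% = 21938.67
Specific component: 6545 × 0.68 = 4450.60
Import duty = 21938.67 + 4450.60 = 26389.27
Buyer bears: freight 6808.02 + insurance 100.48 + delivery 870.12 + duty 26389.27 = 34167.89
Landed cost = invoice 88477.00 + 34167.89 = 122644.89

Total landed cost: CHF 122644.89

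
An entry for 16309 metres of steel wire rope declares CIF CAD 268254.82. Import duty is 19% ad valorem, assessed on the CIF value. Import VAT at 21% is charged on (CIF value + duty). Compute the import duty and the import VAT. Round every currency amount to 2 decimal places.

Import duty: CAD 50968.42; import VAT: CAD 67036.88

Import duty = 268254.82 × 19% = 50968.42
VAT base = CIF + duty = 268254.82 + 50968.42 = 319223.24
Import VAT = 319223.24 × 21% = 67036.88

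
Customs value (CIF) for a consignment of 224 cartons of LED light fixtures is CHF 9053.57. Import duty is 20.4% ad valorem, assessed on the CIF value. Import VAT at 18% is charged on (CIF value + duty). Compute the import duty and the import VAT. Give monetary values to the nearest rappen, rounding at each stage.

Import duty: CHF 1846.93; import VAT: CHF 1962.09

Import duty = 9053.57 × 20.4% = 1846.93
VAT base = CIF + duty = 9053.57 + 1846.93 = 10900.50
Import VAT = 10900.50 × 18% = 1962.09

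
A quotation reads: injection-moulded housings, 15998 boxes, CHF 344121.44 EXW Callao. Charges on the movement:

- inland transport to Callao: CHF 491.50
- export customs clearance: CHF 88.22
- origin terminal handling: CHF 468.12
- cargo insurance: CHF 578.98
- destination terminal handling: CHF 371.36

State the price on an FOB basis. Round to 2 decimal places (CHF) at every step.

Not relevant to the conversion: destination terminal, insurance — on the buyer under both terms; not part of either seller's price.
From EXW to FOB, the seller additionally bears: inland to port, export clearance, origin terminal.
FOB price = 344121.44 + 491.50 + 88.22 + 468.12 = 345169.28

FOB price: CHF 345169.28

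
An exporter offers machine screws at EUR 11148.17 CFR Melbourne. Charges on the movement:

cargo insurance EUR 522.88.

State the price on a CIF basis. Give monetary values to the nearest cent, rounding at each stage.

CIF price: EUR 11671.05

From CFR to CIF, the seller additionally bears: insurance.
CIF price = 11148.17 + 522.88 = 11671.05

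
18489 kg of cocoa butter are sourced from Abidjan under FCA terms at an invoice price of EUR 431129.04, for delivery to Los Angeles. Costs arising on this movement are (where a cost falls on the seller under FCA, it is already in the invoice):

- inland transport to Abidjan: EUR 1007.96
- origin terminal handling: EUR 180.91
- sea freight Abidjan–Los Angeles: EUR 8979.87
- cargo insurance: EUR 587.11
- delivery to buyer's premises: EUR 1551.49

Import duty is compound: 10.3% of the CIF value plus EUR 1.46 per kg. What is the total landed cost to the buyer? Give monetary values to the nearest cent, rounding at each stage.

Total landed cost: EUR 514832.68

FCA: the seller delivers export-cleared goods to the carrier; the buyer bears costs from that point.
Already in the invoice (seller's account under FCA): inland to port — exclude.
CIF value = FCA price + origin terminal + freight + insurance = 431129.04 + 180.91 + 8979.87 + 587.11 = 440876.93
Ad valorem component: 440876.93 × 10.3% = 45410.32
Specific component: 18489 × 1.46 = 26993.94
Import duty = 45410.32 + 26993.94 = 72404.26
Buyer bears: origin terminal 180.91 + freight 8979.87 + insurance 587.11 + delivery 1551.49 + duty 72404.26 = 83703.64
Landed cost = invoice 431129.04 + 83703.64 = 514832.68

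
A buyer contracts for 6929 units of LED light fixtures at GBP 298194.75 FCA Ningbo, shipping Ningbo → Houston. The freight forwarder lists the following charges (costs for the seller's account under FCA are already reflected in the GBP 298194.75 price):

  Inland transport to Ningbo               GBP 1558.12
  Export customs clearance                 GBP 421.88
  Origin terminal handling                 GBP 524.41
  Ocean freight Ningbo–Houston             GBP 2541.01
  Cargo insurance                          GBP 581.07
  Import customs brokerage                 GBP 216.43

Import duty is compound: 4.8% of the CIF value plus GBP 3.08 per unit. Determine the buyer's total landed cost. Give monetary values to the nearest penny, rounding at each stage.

Total landed cost: GBP 337887.37

FCA: the seller delivers export-cleared goods to the carrier; the buyer bears costs from that point.
Already in the invoice (seller's account under FCA): inland to port, export clearance — exclude.
CIF value = FCA price + origin terminal + freight + insurance = 298194.75 + 524.41 + 2541.01 + 581.07 = 301841.24
Ad valorem component: 301841.24 × 4.8% = 14488.38
Specific component: 6929 × 3.08 = 21341.32
Import duty = 14488.38 + 21341.32 = 35829.70
Buyer bears: origin terminal 524.41 + freight 2541.01 + insurance 581.07 + brokerage 216.43 + duty 35829.70 = 39692.62
Landed cost = invoice 298194.75 + 39692.62 = 337887.37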